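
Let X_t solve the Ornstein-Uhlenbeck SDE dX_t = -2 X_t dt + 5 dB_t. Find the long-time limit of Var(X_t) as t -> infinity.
lim Var(X_t) = 25/4

The OU SDE dX = -theta X dt + sigma dB admits the integrating factor exp(theta t): d(exp(theta t) X_t) = sigma exp(theta t) dB_t. Integrating from 0 to t gives X_t = x_0 * exp(-theta t) + sigma * int_0^t exp(-theta (t-s)) dB_s for any initial x_0. The Itô integral has variance (by the Itô isometry) sigma^2 * int_0^t exp(-2 theta (t - s)) ds = sigma^2 * (1 - exp(-2 theta t)) / (2 theta), independent of x_0.
With theta = 2, sigma = 5:
  Var(X_t) = (5)^2 * (1 - exp(-2*2 t)) / (2 * 2) = 25/4 - 25*exp(-4*t)/4.
As t -> infinity, exp(-2*2 t) -> 0, so the stationary variance is sigma^2 / (2 theta) = 25/4.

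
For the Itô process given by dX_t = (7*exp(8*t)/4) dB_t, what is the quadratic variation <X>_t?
<X>_t = 49*exp(16*t)/256 - 49/256

For an Itô process dX_t = a(t) dt + b(t) dB_t, the quadratic variation is <X>_t = int_0^t b(s)^2 ds (the drift term does not contribute). Here b(s) = 7*exp(8*s)/4, so
  b(s)^2 = 49*exp(16*s)/16.
Integrating from 0 to t:
  <X>_t = int_0^t (49*exp(16*s)/16) ds = 49*exp(16*t)/256 - 49/256.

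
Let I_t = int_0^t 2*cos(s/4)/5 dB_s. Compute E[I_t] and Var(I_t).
E[I_t] = 0; Var(I_t) = 2*t/25 + 4*sin(t/2)/25

The Itô integral of a deterministic integrand f(s) has mean 0 because each increment f(s) * (B_{s+ds} - B_s) has mean 0. By the Itô isometry:
  Var( int_0^t f(s) dB_s ) = E[ (int_0^t f(s) dB_s)^2 ] = int_0^t f(s)^2 ds.
Here f(s) = 2*cos(s/4)/5, so f(s)^2 = 4*cos(s/4)^2/25. Integrate:
  int_0^t (4*cos(s/4)^2/25) ds = 2*t/25 + 4*sin(t/2)/25.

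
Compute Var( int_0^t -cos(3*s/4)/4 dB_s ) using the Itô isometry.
Var = t/32 + sin(3*t/2)/48

The Itô integral of a deterministic integrand f(s) has mean 0 because each increment f(s) * (B_{s+ds} - B_s) has mean 0. By the Itô isometry:
  Var( int_0^t f(s) dB_s ) = E[ (int_0^t f(s) dB_s)^2 ] = int_0^t f(s)^2 ds.
Here f(s) = -cos(3*s/4)/4, so f(s)^2 = cos(3*s/4)^2/16. Integrate:
  int_0^t (cos(3*s/4)^2/16) ds = t/32 + sin(3*t/2)/48.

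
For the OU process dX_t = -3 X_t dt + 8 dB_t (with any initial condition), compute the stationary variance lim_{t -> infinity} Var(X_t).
lim Var(X_t) = 32/3

The OU SDE dX = -theta X dt + sigma dB admits the integrating factor exp(theta t): d(exp(theta t) X_t) = sigma exp(theta t) dB_t. Integrating from 0 to t gives X_t = x_0 * exp(-theta t) + sigma * int_0^t exp(-theta (t-s)) dB_s for any initial x_0. The Itô integral has variance (by the Itô isometry) sigma^2 * int_0^t exp(-2 theta (t - s)) ds = sigma^2 * (1 - exp(-2 theta t)) / (2 theta), independent of x_0.
With theta = 3, sigma = 8:
  Var(X_t) = (8)^2 * (1 - exp(-2*3 t)) / (2 * 3) = 32/3 - 32*exp(-6*t)/3.
As t -> infinity, exp(-2*3 t) -> 0, so the stationary variance is sigma^2 / (2 theta) = 32/3.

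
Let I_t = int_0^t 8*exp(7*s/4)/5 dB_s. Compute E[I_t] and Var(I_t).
E[I_t] = 0; Var(I_t) = 128*exp(7*t/2)/175 - 128/175

The Itô integral of a deterministic integrand f(s) has mean 0 because each increment f(s) * (B_{s+ds} - B_s) has mean 0. By the Itô isometry:
  Var( int_0^t f(s) dB_s ) = E[ (int_0^t f(s) dB_s)^2 ] = int_0^t f(s)^2 ds.
Here f(s) = 8*exp(7*s/4)/5, so f(s)^2 = 64*exp(7*s/2)/25. Integrate:
  int_0^t (64*exp(7*s/2)/25) ds = 128*exp(7*t/2)/175 - 128/175.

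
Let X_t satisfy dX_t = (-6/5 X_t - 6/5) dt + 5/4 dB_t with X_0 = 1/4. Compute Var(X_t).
Var(X_t) = 125/192 - 125*exp(-12*t/5)/192

The variance V(t) = Var(X_t) satisfies V'(t) = 2 a V(t) + c^2 with V(0) = 0 (drift coefficient is linear in X, diffusion is constant). With a = -6/5, c = 5/4, the solution is
  V(t) = (c^2 / (2 a)) * (exp(2 a t) - 1)
       = ((5/4)^2 / (2*(-6/5))) * (exp((-12/5) t) - 1)
       = 125/192 - 125*exp(-12*t/5)/192.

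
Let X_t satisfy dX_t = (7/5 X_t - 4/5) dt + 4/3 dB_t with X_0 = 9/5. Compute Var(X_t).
Var(X_t) = 40*exp(14*t/5)/63 - 40/63

The variance V(t) = Var(X_t) satisfies V'(t) = 2 a V(t) + c^2 with V(0) = 0 (drift coefficient is linear in X, diffusion is constant). With a = 7/5, c = 4/3, the solution is
  V(t) = (c^2 / (2 a)) * (exp(2 a t) - 1)
       = ((4/3)^2 / (2*(7/5))) * (exp((14/5) t) - 1)
       = 40*exp(14*t/5)/63 - 40/63.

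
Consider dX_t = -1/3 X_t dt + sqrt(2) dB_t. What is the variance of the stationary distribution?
lim Var(X_t) = 3

The OU SDE dX = -theta X dt + sigma dB admits the integrating factor exp(theta t): d(exp(theta t) X_t) = sigma exp(theta t) dB_t. Integrating from 0 to t gives X_t = x_0 * exp(-theta t) + sigma * int_0^t exp(-theta (t-s)) dB_s for any initial x_0. The Itô integral has variance (by the Itô isometry) sigma^2 * int_0^t exp(-2 theta (t - s)) ds = sigma^2 * (1 - exp(-2 theta t)) / (2 theta), independent of x_0.
With theta = 1/3, sigma = sqrt(2):
  Var(X_t) = (sqrt(2))^2 * (1 - exp(-2*1/3 t)) / (2 * 1/3) = 3 - 3*exp(-2*t/3).
As t -> infinity, exp(-2*1/3 t) -> 0, so the stationary variance is sigma^2 / (2 theta) = 3.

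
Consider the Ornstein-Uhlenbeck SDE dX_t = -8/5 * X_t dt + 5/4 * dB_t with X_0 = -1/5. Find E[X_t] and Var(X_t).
E[X_t] = -exp(-8*t/5)/5; Var(X_t) = 125/256 - 125*exp(-16*t/5)/256

The OU SDE dX = -theta X dt + sigma dB admits the integrating factor exp(theta t): d(exp(theta t) X_t) = sigma exp(theta t) dB_t. Integrating from 0 to t:
  X_t = x_0 * exp(-theta t) + sigma * int_0^t exp(-theta (t-s)) dB_s.
The Itô integral has mean 0 and (by the Itô isometry) variance sigma^2 * int_0^t exp(-2 theta (t - s)) ds = sigma^2 * (1 - exp(-2 theta t)) / (2 theta).
With theta = 8/5, sigma = 5/4, x_0 = -1/5:
  E[X_t] = -1/5 * exp(-8/5 t) = -exp(-8*t/5)/5
  Var(X_t) = (5/4)^2 * (1 - exp(-2*8/5 t)) / (2 * 8/5) = 125/256 - 125*exp(-16*t/5)/256.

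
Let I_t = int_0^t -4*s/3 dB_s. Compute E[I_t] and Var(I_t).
E[I_t] = 0; Var(I_t) = 16*t^3/27

The Itô integral of a deterministic integrand f(s) has mean 0 because each increment f(s) * (B_{s+ds} - B_s) has mean 0. By the Itô isometry:
  Var( int_0^t f(s) dB_s ) = E[ (int_0^t f(s) dB_s)^2 ] = int_0^t f(s)^2 ds.
Here f(s) = -4*s/3, so f(s)^2 = 16*s^2/9. Integrate:
  int_0^t (16*s^2/9) ds = 16*t^3/27.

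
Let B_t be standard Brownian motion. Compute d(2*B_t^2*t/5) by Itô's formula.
d(2*B_t^2*t/5) = (2*B_t^2/5 + 2*t/5) dt + (4*B_t*t/5) dB_t

Itô's formula for f(t, x): d f(t, B_t) = (f_t + (1/2) f_xx) dt + f_x dB_t. Compute partials of f(t, x) = 2*t*x^2/5:
  f_t(t,x)  = 2*x^2/5
  f_x(t,x)  = 4*t*x/5
  f_xx(t,x) = 4*t/5
Assemble drift = f_t + (1/2) f_xx = 2*t/5 + 2*x^2/5 and diffusion = f_x = 4*t*x/5. Substituting x = B_t:
  d(2*B_t^2*t/5) = (2*B_t^2/5 + 2*t/5) dt + (4*B_t*t/5) dB_t.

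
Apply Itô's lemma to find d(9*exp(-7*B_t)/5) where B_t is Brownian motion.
d(9*exp(-7*B_t)/5) = (441*exp(-7*B_t)/10) dt + (-63*exp(-7*B_t)/5) dB_t

Itô's formula for f(B_t) gives d f(B_t) = f'(B_t) dB_t + (1/2) f''(B_t) dt. Compute derivatives of f(x) = 9*exp(-7*x)/5:
  f'(x)  = -63*exp(-7*x)/5
  f''(x) = 441*exp(-7*x)/5
Substitute x = B_t and multiply the f'' term by 1/2:
  drift     = (1/2) * (441*exp(-7*x)/5) evaluated at B_t = 441*exp(-7*B_t)/10
  diffusion = (-63*exp(-7*x)/5) evaluated at B_t = -63*exp(-7*B_t)/5
Therefore d(9*exp(-7*B_t)/5) = (441*exp(-7*B_t)/10) dt + (-63*exp(-7*B_t)/5) dB_t.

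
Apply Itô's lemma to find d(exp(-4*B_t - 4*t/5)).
d(exp(-4*B_t - 4*t/5)) = (36*exp(-4*B_t - 4*t/5)/5) dt + (-4*exp(-4*B_t - 4*t/5)) dB_t

Itô's formula for f(t, x): d f(t, B_t) = (f_t + (1/2) f_xx) dt + f_x dB_t. Compute partials of f(t, x) = exp(-4*t/5 - 4*x):
  f_t(t,x)  = -4*exp(-4*t/5 - 4*x)/5
  f_x(t,x)  = -4*exp(-4*t/5 - 4*x)
  f_xx(t,x) = 16*exp(-4*t/5 - 4*x)
Assemble drift = f_t + (1/2) f_xx = 36*exp(-4*t/5 - 4*x)/5 and diffusion = f_x = -4*exp(-4*t/5 - 4*x). Substituting x = B_t:
  d(exp(-4*B_t - 4*t/5)) = (36*exp(-4*B_t - 4*t/5)/5) dt + (-4*exp(-4*B_t - 4*t/5)) dB_t.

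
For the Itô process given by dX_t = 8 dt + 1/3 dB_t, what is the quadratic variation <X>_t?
<X>_t = t/9

For an Itô process dX_t = a(t) dt + b(t) dB_t, the quadratic variation is <X>_t = int_0^t b(s)^2 ds (the drift term does not contribute). Here b(s) = 1/3, so
  b(s)^2 = 1/9.
Integrating from 0 to t:
  <X>_t = int_0^t (1/9) ds = t/9.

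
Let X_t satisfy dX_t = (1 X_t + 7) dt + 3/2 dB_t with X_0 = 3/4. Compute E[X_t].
E[X_t] = 31*exp(t)/4 - 7

Taking expectations and using E[dB_t] = 0, the mean m(t) = E[X_t] satisfies the ODE m'(t) = a m(t) + b with m(0) = x_0. With a = 1, b = 7, x_0 = 3/4, the solution is
  m(t) = x_0 * exp(a t) + (b/a) * (exp(a t) - 1)
       = (3/4) * exp(1 t) + (7/1) * (exp(1 t) - 1)
       = 31*exp(t)/4 - 7.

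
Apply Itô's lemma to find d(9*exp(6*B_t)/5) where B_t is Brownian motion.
d(9*exp(6*B_t)/5) = (162*exp(6*B_t)/5) dt + (54*exp(6*B_t)/5) dB_t

Itô's formula for f(B_t) gives d f(B_t) = f'(B_t) dB_t + (1/2) f''(B_t) dt. Compute derivatives of f(x) = 9*exp(6*x)/5:
  f'(x)  = 54*exp(6*x)/5
  f''(x) = 324*exp(6*x)/5
Substitute x = B_t and multiply the f'' term by 1/2:
  drift     = (1/2) * (324*exp(6*x)/5) evaluated at B_t = 162*exp(6*B_t)/5
  diffusion = (54*exp(6*x)/5) evaluated at B_t = 54*exp(6*B_t)/5
Therefore d(9*exp(6*B_t)/5) = (162*exp(6*B_t)/5) dt + (54*exp(6*B_t)/5) dB_t.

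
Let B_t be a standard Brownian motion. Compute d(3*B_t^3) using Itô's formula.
d(3*B_t^3) = (9*B_t) dt + (9*B_t^2) dB_t

Itô's formula for f(B_t) gives d f(B_t) = f'(B_t) dB_t + (1/2) f''(B_t) dt. Compute derivatives of f(x) = 3*x^3:
  f'(x)  = 9*x^2
  f''(x) = 18*x
Substitute x = B_t and multiply the f'' term by 1/2:
  drift     = (1/2) * (18*x) evaluated at B_t = 9*B_t
  diffusion = (9*x^2) evaluated at B_t = 9*B_t^2
Therefore d(3*B_t^3) = (9*B_t) dt + (9*B_t^2) dB_t.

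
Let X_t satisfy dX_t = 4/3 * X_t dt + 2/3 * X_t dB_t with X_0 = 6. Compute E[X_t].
E[X_t] = 6*exp(4*t/3)

For GBM dX = mu X dt + sigma X dB with X_0 = x_0, apply Itô to Y = log X: dY = (mu - sigma^2/2) dt + sigma dB, so Y_t = log(x_0) + (mu - sigma^2/2) t + sigma B_t and hence X_t = x_0 * exp((mu - sigma^2/2) t + sigma B_t).
With mu = 4/3, sigma = 2/3, x_0 = 6, this gives:
  X_t = 6 * exp((10/9) * t + (2/3) * B_t).
Since sigma*B_t ~ Normal(0, sigma^2 t), E[exp(sigma*B_t)] = exp(sigma^2 t / 2); so E[X_t] = x_0 * exp((mu - sigma^2/2) t) * exp(sigma^2 t / 2) = x_0 * exp(mu t) = 6*exp(4*t/3).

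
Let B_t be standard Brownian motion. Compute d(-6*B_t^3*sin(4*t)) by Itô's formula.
d(-6*B_t^3*sin(4*t)) = (-24*B_t^3*cos(4*t) - 18*B_t*sin(4*t)) dt + (-18*B_t^2*sin(4*t)) dB_t

Itô's formula for f(t, x): d f(t, B_t) = (f_t + (1/2) f_xx) dt + f_x dB_t. Compute partials of f(t, x) = -6*x^3*sin(4*t):
  f_t(t,x)  = -24*x^3*cos(4*t)
  f_x(t,x)  = -18*x^2*sin(4*t)
  f_xx(t,x) = -36*x*sin(4*t)
Assemble drift = f_t + (1/2) f_xx = -24*x^3*cos(4*t) - 18*x*sin(4*t) and diffusion = f_x = -18*x^2*sin(4*t). Substituting x = B_t:
  d(-6*B_t^3*sin(4*t)) = (-24*B_t^3*cos(4*t) - 18*B_t*sin(4*t)) dt + (-18*B_t^2*sin(4*t)) dB_t.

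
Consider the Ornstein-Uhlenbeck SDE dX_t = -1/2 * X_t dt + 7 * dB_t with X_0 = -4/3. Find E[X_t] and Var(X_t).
E[X_t] = -4*exp(-t/2)/3; Var(X_t) = 49 - 49*exp(-t)

The OU SDE dX = -theta X dt + sigma dB admits the integrating factor exp(theta t): d(exp(theta t) X_t) = sigma exp(theta t) dB_t. Integrating from 0 to t:
  X_t = x_0 * exp(-theta t) + sigma * int_0^t exp(-theta (t-s)) dB_s.
The Itô integral has mean 0 and (by the Itô isometry) variance sigma^2 * int_0^t exp(-2 theta (t - s)) ds = sigma^2 * (1 - exp(-2 theta t)) / (2 theta).
With theta = 1/2, sigma = 7, x_0 = -4/3:
  E[X_t] = -4/3 * exp(-1/2 t) = -4*exp(-t/2)/3
  Var(X_t) = (7)^2 * (1 - exp(-2*1/2 t)) / (2 * 1/2) = 49 - 49*exp(-t).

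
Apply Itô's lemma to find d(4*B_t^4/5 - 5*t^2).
d(4*B_t^4/5 - 5*t^2) = (24*B_t^2/5 - 10*t) dt + (16*B_t^3/5) dB_t

Itô's formula for f(t, x): d f(t, B_t) = (f_t + (1/2) f_xx) dt + f_x dB_t. Compute partials of f(t, x) = -5*t^2 + 4*x^4/5:
  f_t(t,x)  = -10*t
  f_x(t,x)  = 16*x^3/5
  f_xx(t,x) = 48*x^2/5
Assemble drift = f_t + (1/2) f_xx = -10*t + 24*x^2/5 and diffusion = f_x = 16*x^3/5. Substituting x = B_t:
  d(4*B_t^4/5 - 5*t^2) = (24*B_t^2/5 - 10*t) dt + (16*B_t^3/5) dB_t.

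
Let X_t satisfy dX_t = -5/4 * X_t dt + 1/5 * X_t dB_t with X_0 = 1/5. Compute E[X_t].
E[X_t] = exp(-5*t/4)/5

For GBM dX = mu X dt + sigma X dB with X_0 = x_0, apply Itô to Y = log X: dY = (mu - sigma^2/2) dt + sigma dB, so Y_t = log(x_0) + (mu - sigma^2/2) t + sigma B_t and hence X_t = x_0 * exp((mu - sigma^2/2) t + sigma B_t).
With mu = -5/4, sigma = 1/5, x_0 = 1/5, this gives:
  X_t = 1/5 * exp((-127/100) * t + (1/5) * B_t).
Since sigma*B_t ~ Normal(0, sigma^2 t), E[exp(sigma*B_t)] = exp(sigma^2 t / 2); so E[X_t] = x_0 * exp((mu - sigma^2/2) t) * exp(sigma^2 t / 2) = x_0 * exp(mu t) = exp(-5*t/4)/5.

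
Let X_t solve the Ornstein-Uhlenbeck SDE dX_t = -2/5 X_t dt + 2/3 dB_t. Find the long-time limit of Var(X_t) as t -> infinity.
lim Var(X_t) = 5/9

The OU SDE dX = -theta X dt + sigma dB admits the integrating factor exp(theta t): d(exp(theta t) X_t) = sigma exp(theta t) dB_t. Integrating from 0 to t gives X_t = x_0 * exp(-theta t) + sigma * int_0^t exp(-theta (t-s)) dB_s for any initial x_0. The Itô integral has variance (by the Itô isometry) sigma^2 * int_0^t exp(-2 theta (t - s)) ds = sigma^2 * (1 - exp(-2 theta t)) / (2 theta), independent of x_0.
With theta = 2/5, sigma = 2/3:
  Var(X_t) = (2/3)^2 * (1 - exp(-2*2/5 t)) / (2 * 2/5) = 5/9 - 5*exp(-4*t/5)/9.
As t -> infinity, exp(-2*2/5 t) -> 0, so the stationary variance is sigma^2 / (2 theta) = 5/9.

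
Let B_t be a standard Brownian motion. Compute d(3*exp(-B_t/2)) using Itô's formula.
d(3*exp(-B_t/2)) = (3*exp(-B_t/2)/8) dt + (-3*exp(-B_t/2)/2) dB_t

Itô's formula for f(B_t) gives d f(B_t) = f'(B_t) dB_t + (1/2) f''(B_t) dt. Compute derivatives of f(x) = 3*exp(-x/2):
  f'(x)  = -3*exp(-x/2)/2
  f''(x) = 3*exp(-x/2)/4
Substitute x = B_t and multiply the f'' term by 1/2:
  drift     = (1/2) * (3*exp(-x/2)/4) evaluated at B_t = 3*exp(-B_t/2)/8
  diffusion = (-3*exp(-x/2)/2) evaluated at B_t = -3*exp(-B_t/2)/2
Therefore d(3*exp(-B_t/2)) = (3*exp(-B_t/2)/8) dt + (-3*exp(-B_t/2)/2) dB_t.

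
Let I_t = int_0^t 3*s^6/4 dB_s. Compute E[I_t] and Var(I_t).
E[I_t] = 0; Var(I_t) = 9*t^13/208

The Itô integral of a deterministic integrand f(s) has mean 0 because each increment f(s) * (B_{s+ds} - B_s) has mean 0. By the Itô isometry:
  Var( int_0^t f(s) dB_s ) = E[ (int_0^t f(s) dB_s)^2 ] = int_0^t f(s)^2 ds.
Here f(s) = 3*s^6/4, so f(s)^2 = 9*s^12/16. Integrate:
  int_0^t (9*s^12/16) ds = 9*t^13/208.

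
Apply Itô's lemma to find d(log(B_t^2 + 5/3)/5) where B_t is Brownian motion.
d(log(B_t^2 + 5/3)/5) = (3*(5 - 3*B_t^2)/(5*(3*B_t^2 + 5)^2)) dt + (6*B_t/(5*(3*B_t^2 + 5))) dB_t

Itô's formula for f(B_t) gives d f(B_t) = f'(B_t) dB_t + (1/2) f''(B_t) dt. Compute derivatives of f(x) = log(x^2 + 5/3)/5:
  f'(x)  = 6*x/(5*(3*x^2 + 5))
  f''(x) = 6*(5 - 3*x^2)/(5*(3*x^2 + 5)^2)
Substitute x = B_t and multiply the f'' term by 1/2:
  drift     = (1/2) * (6*(5 - 3*x^2)/(5*(3*x^2 + 5)^2)) evaluated at B_t = 3*(5 - 3*B_t^2)/(5*(3*B_t^2 + 5)^2)
  diffusion = (6*x/(5*(3*x^2 + 5))) evaluated at B_t = 6*B_t/(5*(3*B_t^2 + 5))
Therefore d(log(B_t^2 + 5/3)/5) = (3*(5 - 3*B_t^2)/(5*(3*B_t^2 + 5)^2)) dt + (6*B_t/(5*(3*B_t^2 + 5))) dB_t.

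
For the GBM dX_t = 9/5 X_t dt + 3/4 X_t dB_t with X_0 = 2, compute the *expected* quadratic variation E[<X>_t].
E[<X>_t] = 20*exp(333*t/80)/37 - 20/37

<X>_t = int_0^t ((3/4) * X_s)^2 ds. Taking expectation inside the integral: E[<X>_t] = (3/4)^2 * int_0^t E[X_s^2] ds. For GBM, E[X_s^2] = x_0^2 * exp((2 mu + sigma^2) s). Integrating:
  E[<X>_t] = (3/4)^2 * 2^2 * (exp((2*(9/5) + (3/4)^2) t) - 1) / (2*(9/5) + (3/4)^2)
           = (3/4)^2 * 2^2 * (exp((333/80) t) - 1) / (333/80) = 20*exp(333*t/80)/37 - 20/37.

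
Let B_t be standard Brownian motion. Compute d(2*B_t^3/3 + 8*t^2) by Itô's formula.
d(2*B_t^3/3 + 8*t^2) = (2*B_t + 16*t) dt + (2*B_t^2) dB_t

Itô's formula for f(t, x): d f(t, B_t) = (f_t + (1/2) f_xx) dt + f_x dB_t. Compute partials of f(t, x) = 8*t^2 + 2*x^3/3:
  f_t(t,x)  = 16*t
  f_x(t,x)  = 2*x^2
  f_xx(t,x) = 4*x
Assemble drift = f_t + (1/2) f_xx = 16*t + 2*x and diffusion = f_x = 2*x^2. Substituting x = B_t:
  d(2*B_t^3/3 + 8*t^2) = (2*B_t + 16*t) dt + (2*B_t^2) dB_t.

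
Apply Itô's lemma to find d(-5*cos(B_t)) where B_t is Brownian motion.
d(-5*cos(B_t)) = (5*cos(B_t)/2) dt + (5*sin(B_t)) dB_t

Itô's formula for f(B_t) gives d f(B_t) = f'(B_t) dB_t + (1/2) f''(B_t) dt. Compute derivatives of f(x) = -5*cos(x):
  f'(x)  = 5*sin(x)
  f''(x) = 5*cos(x)
Substitute x = B_t and multiply the f'' term by 1/2:
  drift     = (1/2) * (5*cos(x)) evaluated at B_t = 5*cos(B_t)/2
  diffusion = (5*sin(x)) evaluated at B_t = 5*sin(B_t)
Therefore d(-5*cos(B_t)) = (5*cos(B_t)/2) dt + (5*sin(B_t)) dB_t.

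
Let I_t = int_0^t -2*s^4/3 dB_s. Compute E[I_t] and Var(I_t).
E[I_t] = 0; Var(I_t) = 4*t^9/81

The Itô integral of a deterministic integrand f(s) has mean 0 because each increment f(s) * (B_{s+ds} - B_s) has mean 0. By the Itô isometry:
  Var( int_0^t f(s) dB_s ) = E[ (int_0^t f(s) dB_s)^2 ] = int_0^t f(s)^2 ds.
Here f(s) = -2*s^4/3, so f(s)^2 = 4*s^8/9. Integrate:
  int_0^t (4*s^8/9) ds = 4*t^9/81.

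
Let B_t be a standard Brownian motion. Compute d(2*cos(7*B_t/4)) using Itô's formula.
d(2*cos(7*B_t/4)) = (-49*cos(7*B_t/4)/16) dt + (-7*sin(7*B_t/4)/2) dB_t

Itô's formula for f(B_t) gives d f(B_t) = f'(B_t) dB_t + (1/2) f''(B_t) dt. Compute derivatives of f(x) = 2*cos(7*x/4):
  f'(x)  = -7*sin(7*x/4)/2
  f''(x) = -49*cos(7*x/4)/8
Substitute x = B_t and multiply the f'' term by 1/2:
  drift     = (1/2) * (-49*cos(7*x/4)/8) evaluated at B_t = -49*cos(7*B_t/4)/16
  diffusion = (-7*sin(7*x/4)/2) evaluated at B_t = -7*sin(7*B_t/4)/2
Therefore d(2*cos(7*B_t/4)) = (-49*cos(7*B_t/4)/16) dt + (-7*sin(7*B_t/4)/2) dB_t.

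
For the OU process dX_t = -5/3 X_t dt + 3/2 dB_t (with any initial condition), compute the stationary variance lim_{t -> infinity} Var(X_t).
lim Var(X_t) = 27/40

The OU SDE dX = -theta X dt + sigma dB admits the integrating factor exp(theta t): d(exp(theta t) X_t) = sigma exp(theta t) dB_t. Integrating from 0 to t gives X_t = x_0 * exp(-theta t) + sigma * int_0^t exp(-theta (t-s)) dB_s for any initial x_0. The Itô integral has variance (by the Itô isometry) sigma^2 * int_0^t exp(-2 theta (t - s)) ds = sigma^2 * (1 - exp(-2 theta t)) / (2 theta), independent of x_0.
With theta = 5/3, sigma = 3/2:
  Var(X_t) = (3/2)^2 * (1 - exp(-2*5/3 t)) / (2 * 5/3) = 27/40 - 27*exp(-10*t/3)/40.
As t -> infinity, exp(-2*5/3 t) -> 0, so the stationary variance is sigma^2 / (2 theta) = 27/40.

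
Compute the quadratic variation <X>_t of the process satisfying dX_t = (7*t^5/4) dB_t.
<X>_t = 49*t^11/176

For an Itô process dX_t = a(t) dt + b(t) dB_t, the quadratic variation is <X>_t = int_0^t b(s)^2 ds (the drift term does not contribute). Here b(s) = 7*s^5/4, so
  b(s)^2 = 49*s^10/16.
Integrating from 0 to t:
  <X>_t = int_0^t (49*s^10/16) ds = 49*t^11/176.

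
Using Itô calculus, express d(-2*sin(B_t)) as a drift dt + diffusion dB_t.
d(-2*sin(B_t)) = (sin(B_t)) dt + (-2*cos(B_t)) dB_t

Itô's formula for f(B_t) gives d f(B_t) = f'(B_t) dB_t + (1/2) f''(B_t) dt. Compute derivatives of f(x) = -2*sin(x):
  f'(x)  = -2*cos(x)
  f''(x) = 2*sin(x)
Substitute x = B_t and multiply the f'' term by 1/2:
  drift     = (1/2) * (2*sin(x)) evaluated at B_t = sin(B_t)
  diffusion = (-2*cos(x)) evaluated at B_t = -2*cos(B_t)
Therefore d(-2*sin(B_t)) = (sin(B_t)) dt + (-2*cos(B_t)) dB_t.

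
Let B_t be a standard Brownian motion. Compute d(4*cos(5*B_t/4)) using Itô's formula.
d(4*cos(5*B_t/4)) = (-25*cos(5*B_t/4)/8) dt + (-5*sin(5*B_t/4)) dB_t

Itô's formula for f(B_t) gives d f(B_t) = f'(B_t) dB_t + (1/2) f''(B_t) dt. Compute derivatives of f(x) = 4*cos(5*x/4):
  f'(x)  = -5*sin(5*x/4)
  f''(x) = -25*cos(5*x/4)/4
Substitute x = B_t and multiply the f'' term by 1/2:
  drift     = (1/2) * (-25*cos(5*x/4)/4) evaluated at B_t = -25*cos(5*B_t/4)/8
  diffusion = (-5*sin(5*x/4)) evaluated at B_t = -5*sin(5*B_t/4)
Therefore d(4*cos(5*B_t/4)) = (-25*cos(5*B_t/4)/8) dt + (-5*sin(5*B_t/4)) dB_t.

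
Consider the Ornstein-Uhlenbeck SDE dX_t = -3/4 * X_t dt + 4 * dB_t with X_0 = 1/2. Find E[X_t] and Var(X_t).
E[X_t] = exp(-3*t/4)/2; Var(X_t) = 32/3 - 32*exp(-3*t/2)/3

The OU SDE dX = -theta X dt + sigma dB admits the integrating factor exp(theta t): d(exp(theta t) X_t) = sigma exp(theta t) dB_t. Integrating from 0 to t:
  X_t = x_0 * exp(-theta t) + sigma * int_0^t exp(-theta (t-s)) dB_s.
The Itô integral has mean 0 and (by the Itô isometry) variance sigma^2 * int_0^t exp(-2 theta (t - s)) ds = sigma^2 * (1 - exp(-2 theta t)) / (2 theta).
With theta = 3/4, sigma = 4, x_0 = 1/2:
  E[X_t] = 1/2 * exp(-3/4 t) = exp(-3*t/4)/2
  Var(X_t) = (4)^2 * (1 - exp(-2*3/4 t)) / (2 * 3/4) = 32/3 - 32*exp(-3*t/2)/3.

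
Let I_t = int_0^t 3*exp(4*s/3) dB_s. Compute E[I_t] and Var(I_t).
E[I_t] = 0; Var(I_t) = 27*exp(8*t/3)/8 - 27/8

The Itô integral of a deterministic integrand f(s) has mean 0 because each increment f(s) * (B_{s+ds} - B_s) has mean 0. By the Itô isometry:
  Var( int_0^t f(s) dB_s ) = E[ (int_0^t f(s) dB_s)^2 ] = int_0^t f(s)^2 ds.
Here f(s) = 3*exp(4*s/3), so f(s)^2 = 9*exp(8*s/3). Integrate:
  int_0^t (9*exp(8*s/3)) ds = 27*exp(8*t/3)/8 - 27/8.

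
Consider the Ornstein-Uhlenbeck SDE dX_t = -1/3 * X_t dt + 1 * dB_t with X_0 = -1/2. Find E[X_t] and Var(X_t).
E[X_t] = -exp(-t/3)/2; Var(X_t) = 3/2 - 3*exp(-2*t/3)/2

The OU SDE dX = -theta X dt + sigma dB admits the integrating factor exp(theta t): d(exp(theta t) X_t) = sigma exp(theta t) dB_t. Integrating from 0 to t:
  X_t = x_0 * exp(-theta t) + sigma * int_0^t exp(-theta (t-s)) dB_s.
The Itô integral has mean 0 and (by the Itô isometry) variance sigma^2 * int_0^t exp(-2 theta (t - s)) ds = sigma^2 * (1 - exp(-2 theta t)) / (2 theta).
With theta = 1/3, sigma = 1, x_0 = -1/2:
  E[X_t] = -1/2 * exp(-1/3 t) = -exp(-t/3)/2
  Var(X_t) = (1)^2 * (1 - exp(-2*1/3 t)) / (2 * 1/3) = 3/2 - 3*exp(-2*t/3)/2.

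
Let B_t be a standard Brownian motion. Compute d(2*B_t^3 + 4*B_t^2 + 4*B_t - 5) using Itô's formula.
d(2*B_t^3 + 4*B_t^2 + 4*B_t - 5) = (6*B_t + 4) dt + (6*B_t^2 + 8*B_t + 4) dB_t

Itô's formula for f(B_t) gives d f(B_t) = f'(B_t) dB_t + (1/2) f''(B_t) dt. Compute derivatives of f(x) = 2*x^3 + 4*x^2 + 4*x - 5:
  f'(x)  = 6*x^2 + 8*x + 4
  f''(x) = 12*x + 8
Substitute x = B_t and multiply the f'' term by 1/2:
  drift     = (1/2) * (12*x + 8) evaluated at B_t = 6*B_t + 4
  diffusion = (6*x^2 + 8*x + 4) evaluated at B_t = 6*B_t^2 + 8*B_t + 4
Therefore d(2*B_t^3 + 4*B_t^2 + 4*B_t - 5) = (6*B_t + 4) dt + (6*B_t^2 + 8*B_t + 4) dB_t.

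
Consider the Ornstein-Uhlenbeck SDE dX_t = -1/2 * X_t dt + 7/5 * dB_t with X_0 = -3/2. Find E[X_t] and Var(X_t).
E[X_t] = -3*exp(-t/2)/2; Var(X_t) = 49/25 - 49*exp(-t)/25

The OU SDE dX = -theta X dt + sigma dB admits the integrating factor exp(theta t): d(exp(theta t) X_t) = sigma exp(theta t) dB_t. Integrating from 0 to t:
  X_t = x_0 * exp(-theta t) + sigma * int_0^t exp(-theta (t-s)) dB_s.
The Itô integral has mean 0 and (by the Itô isometry) variance sigma^2 * int_0^t exp(-2 theta (t - s)) ds = sigma^2 * (1 - exp(-2 theta t)) / (2 theta).
With theta = 1/2, sigma = 7/5, x_0 = -3/2:
  E[X_t] = -3/2 * exp(-1/2 t) = -3*exp(-t/2)/2
  Var(X_t) = (7/5)^2 * (1 - exp(-2*1/2 t)) / (2 * 1/2) = 49/25 - 49*exp(-t)/25.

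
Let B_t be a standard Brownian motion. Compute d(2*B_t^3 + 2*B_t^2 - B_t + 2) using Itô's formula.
d(2*B_t^3 + 2*B_t^2 - B_t + 2) = (6*B_t + 2) dt + (6*B_t^2 + 4*B_t - 1) dB_t

Itô's formula for f(B_t) gives d f(B_t) = f'(B_t) dB_t + (1/2) f''(B_t) dt. Compute derivatives of f(x) = 2*x^3 + 2*x^2 - x + 2:
  f'(x)  = 6*x^2 + 4*x - 1
  f''(x) = 12*x + 4
Substitute x = B_t and multiply the f'' term by 1/2:
  drift     = (1/2) * (12*x + 4) evaluated at B_t = 6*B_t + 2
  diffusion = (6*x^2 + 4*x - 1) evaluated at B_t = 6*B_t^2 + 4*B_t - 1
Therefore d(2*B_t^3 + 2*B_t^2 - B_t + 2) = (6*B_t + 2) dt + (6*B_t^2 + 4*B_t - 1) dB_t.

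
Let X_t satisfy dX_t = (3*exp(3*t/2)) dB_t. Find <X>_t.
<X>_t = 3*exp(3*t) - 3

For an Itô process dX_t = a(t) dt + b(t) dB_t, the quadratic variation is <X>_t = int_0^t b(s)^2 ds (the drift term does not contribute). Here b(s) = 3*exp(3*s/2), so
  b(s)^2 = 9*exp(3*s).
Integrating from 0 to t:
  <X>_t = int_0^t (9*exp(3*s)) ds = 3*exp(3*t) - 3.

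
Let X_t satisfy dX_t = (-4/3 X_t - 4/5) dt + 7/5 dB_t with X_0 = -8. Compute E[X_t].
E[X_t] = -3/5 - 37*exp(-4*t/3)/5

Taking expectations and using E[dB_t] = 0, the mean m(t) = E[X_t] satisfies the ODE m'(t) = a m(t) + b with m(0) = x_0. With a = -4/3, b = -4/5, x_0 = -8, the solution is
  m(t) = x_0 * exp(a t) + (b/a) * (exp(a t) - 1)
       = (-8) * exp((-4/3) t) + ((-4/5)/(-4/3)) * (exp((-4/3) t) - 1)
       = -3/5 - 37*exp(-4*t/3)/5.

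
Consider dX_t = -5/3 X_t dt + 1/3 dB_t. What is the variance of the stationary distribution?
lim Var(X_t) = 1/30

The OU SDE dX = -theta X dt + sigma dB admits the integrating factor exp(theta t): d(exp(theta t) X_t) = sigma exp(theta t) dB_t. Integrating from 0 to t gives X_t = x_0 * exp(-theta t) + sigma * int_0^t exp(-theta (t-s)) dB_s for any initial x_0. The Itô integral has variance (by the Itô isometry) sigma^2 * int_0^t exp(-2 theta (t - s)) ds = sigma^2 * (1 - exp(-2 theta t)) / (2 theta), independent of x_0.
With theta = 5/3, sigma = 1/3:
  Var(X_t) = (1/3)^2 * (1 - exp(-2*5/3 t)) / (2 * 5/3) = 1/30 - exp(-10*t/3)/30.
As t -> infinity, exp(-2*5/3 t) -> 0, so the stationary variance is sigma^2 / (2 theta) = 1/30.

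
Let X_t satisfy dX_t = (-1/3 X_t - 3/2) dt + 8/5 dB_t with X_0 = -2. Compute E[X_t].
E[X_t] = -9/2 + 5*exp(-t/3)/2

Taking expectations and using E[dB_t] = 0, the mean m(t) = E[X_t] satisfies the ODE m'(t) = a m(t) + b with m(0) = x_0. With a = -1/3, b = -3/2, x_0 = -2, the solution is
  m(t) = x_0 * exp(a t) + (b/a) * (exp(a t) - 1)
       = (-2) * exp((-1/3) t) + ((-3/2)/(-1/3)) * (exp((-1/3) t) - 1)
       = -9/2 + 5*exp(-t/3)/2.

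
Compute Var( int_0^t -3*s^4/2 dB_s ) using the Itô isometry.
Var = t^9/4

The Itô integral of a deterministic integrand f(s) has mean 0 because each increment f(s) * (B_{s+ds} - B_s) has mean 0. By the Itô isometry:
  Var( int_0^t f(s) dB_s ) = E[ (int_0^t f(s) dB_s)^2 ] = int_0^t f(s)^2 ds.
Here f(s) = -3*s^4/2, so f(s)^2 = 9*s^8/4. Integrate:
  int_0^t (9*s^8/4) ds = t^9/4.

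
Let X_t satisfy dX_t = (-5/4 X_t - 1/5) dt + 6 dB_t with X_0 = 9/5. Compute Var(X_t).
Var(X_t) = 72/5 - 72*exp(-5*t/2)/5

The variance V(t) = Var(X_t) satisfies V'(t) = 2 a V(t) + c^2 with V(0) = 0 (drift coefficient is linear in X, diffusion is constant). With a = -5/4, c = 6, the solution is
  V(t) = (c^2 / (2 a)) * (exp(2 a t) - 1)
       = (6^2 / (2*(-5/4))) * (exp((-5/2) t) - 1)
       = 72/5 - 72*exp(-5*t/2)/5.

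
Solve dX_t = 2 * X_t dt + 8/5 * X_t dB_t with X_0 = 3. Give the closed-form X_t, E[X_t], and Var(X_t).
X_t = 3 * exp((18/25) t + (8/5) B_t); E[X_t] = 3*exp(2*t); Var(X_t) = 9*(exp(64*t/25) - 1)*exp(4*t)

For GBM dX = mu X dt + sigma X dB with X_0 = x_0, apply Itô to Y = log X: dY = (mu - sigma^2/2) dt + sigma dB, so Y_t = log(x_0) + (mu - sigma^2/2) t + sigma B_t and hence X_t = x_0 * exp((mu - sigma^2/2) t + sigma B_t).
With mu = 2, sigma = 8/5, x_0 = 3, this gives:
  X_t = 3 * exp((18/25) * t + (8/5) * B_t).
Since sigma*B_t ~ Normal(0, sigma^2 t), E[exp(sigma*B_t)] = exp(sigma^2 t / 2); so E[X_t] = x_0 * exp((mu - sigma^2/2) t) * exp(sigma^2 t / 2) = x_0 * exp(mu t) = 3*exp(2*t).
Var(X_t) = E[X_t^2] - (E[X_t])^2 = x_0^2 * exp(2 mu t) * (exp(sigma^2 t) - 1) = 9*(exp(64*t/25) - 1)*exp(4*t).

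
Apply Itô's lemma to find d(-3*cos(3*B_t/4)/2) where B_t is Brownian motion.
d(-3*cos(3*B_t/4)/2) = (27*cos(3*B_t/4)/64) dt + (9*sin(3*B_t/4)/8) dB_t

Itô's formula for f(B_t) gives d f(B_t) = f'(B_t) dB_t + (1/2) f''(B_t) dt. Compute derivatives of f(x) = -3*cos(3*x/4)/2:
  f'(x)  = 9*sin(3*x/4)/8
  f''(x) = 27*cos(3*x/4)/32
Substitute x = B_t and multiply the f'' term by 1/2:
  drift     = (1/2) * (27*cos(3*x/4)/32) evaluated at B_t = 27*cos(3*B_t/4)/64
  diffusion = (9*sin(3*x/4)/8) evaluated at B_t = 9*sin(3*B_t/4)/8
Therefore d(-3*cos(3*B_t/4)/2) = (27*cos(3*B_t/4)/64) dt + (9*sin(3*B_t/4)/8) dB_t.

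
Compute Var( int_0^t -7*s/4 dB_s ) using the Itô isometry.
Var = 49*t^3/48

The Itô integral of a deterministic integrand f(s) has mean 0 because each increment f(s) * (B_{s+ds} - B_s) has mean 0. By the Itô isometry:
  Var( int_0^t f(s) dB_s ) = E[ (int_0^t f(s) dB_s)^2 ] = int_0^t f(s)^2 ds.
Here f(s) = -7*s/4, so f(s)^2 = 49*s^2/16. Integrate:
  int_0^t (49*s^2/16) ds = 49*t^3/48.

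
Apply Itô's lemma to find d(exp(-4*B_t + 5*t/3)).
d(exp(-4*B_t + 5*t/3)) = (29*exp(-4*B_t + 5*t/3)/3) dt + (-4*exp(-4*B_t + 5*t/3)) dB_t

Itô's formula for f(t, x): d f(t, B_t) = (f_t + (1/2) f_xx) dt + f_x dB_t. Compute partials of f(t, x) = exp(5*t/3 - 4*x):
  f_t(t,x)  = 5*exp(5*t/3 - 4*x)/3
  f_x(t,x)  = -4*exp(5*t/3 - 4*x)
  f_xx(t,x) = 16*exp(5*t/3 - 4*x)
Assemble drift = f_t + (1/2) f_xx = 29*exp(5*t/3 - 4*x)/3 and diffusion = f_x = -4*exp(5*t/3 - 4*x). Substituting x = B_t:
  d(exp(-4*B_t + 5*t/3)) = (29*exp(-4*B_t + 5*t/3)/3) dt + (-4*exp(-4*B_t + 5*t/3)) dB_t.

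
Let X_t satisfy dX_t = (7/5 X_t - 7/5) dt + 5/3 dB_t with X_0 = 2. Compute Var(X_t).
Var(X_t) = 125*exp(14*t/5)/126 - 125/126

The variance V(t) = Var(X_t) satisfies V'(t) = 2 a V(t) + c^2 with V(0) = 0 (drift coefficient is linear in X, diffusion is constant). With a = 7/5, c = 5/3, the solution is
  V(t) = (c^2 / (2 a)) * (exp(2 a t) - 1)
       = ((5/3)^2 / (2*(7/5))) * (exp((14/5) t) - 1)
       = 125*exp(14*t/5)/126 - 125/126.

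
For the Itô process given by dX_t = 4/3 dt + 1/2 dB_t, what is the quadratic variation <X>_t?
<X>_t = t/4

For an Itô process dX_t = a(t) dt + b(t) dB_t, the quadratic variation is <X>_t = int_0^t b(s)^2 ds (the drift term does not contribute). Here b(s) = 1/2, so
  b(s)^2 = 1/4.
Integrating from 0 to t:
  <X>_t = int_0^t (1/4) ds = t/4.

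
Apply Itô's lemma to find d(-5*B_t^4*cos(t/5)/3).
d(-5*B_t^4*cos(t/5)/3) = (B_t^2*(B_t^2*sin(t/5) - 30*cos(t/5))/3) dt + (-20*B_t^3*cos(t/5)/3) dB_t

Itô's formula for f(t, x): d f(t, B_t) = (f_t + (1/2) f_xx) dt + f_x dB_t. Compute partials of f(t, x) = -5*x^4*cos(t/5)/3:
  f_t(t,x)  = x^4*sin(t/5)/3
  f_x(t,x)  = -20*x^3*cos(t/5)/3
  f_xx(t,x) = -20*x^2*cos(t/5)
Assemble drift = f_t + (1/2) f_xx = x^2*(x^2*sin(t/5) - 30*cos(t/5))/3 and diffusion = f_x = -20*x^3*cos(t/5)/3. Substituting x = B_t:
  d(-5*B_t^4*cos(t/5)/3) = (B_t^2*(B_t^2*sin(t/5) - 30*cos(t/5))/3) dt + (-20*B_t^3*cos(t/5)/3) dB_t.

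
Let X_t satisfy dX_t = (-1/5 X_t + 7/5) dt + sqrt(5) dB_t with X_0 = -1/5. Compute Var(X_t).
Var(X_t) = 25/2 - 25*exp(-2*t/5)/2

The variance V(t) = Var(X_t) satisfies V'(t) = 2 a V(t) + c^2 with V(0) = 0 (drift coefficient is linear in X, diffusion is constant). With a = -1/5, c = sqrt(5), the solution is
  V(t) = (c^2 / (2 a)) * (exp(2 a t) - 1)
       = (sqrt(5)^2 / (2*(-1/5))) * (exp((-2/5) t) - 1)
       = 25/2 - 25*exp(-2*t/5)/2.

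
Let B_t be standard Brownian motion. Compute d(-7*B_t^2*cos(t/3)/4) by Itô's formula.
d(-7*B_t^2*cos(t/3)/4) = (7*B_t^2*sin(t/3)/12 - 7*cos(t/3)/4) dt + (-7*B_t*cos(t/3)/2) dB_t

Itô's formula for f(t, x): d f(t, B_t) = (f_t + (1/2) f_xx) dt + f_x dB_t. Compute partials of f(t, x) = -7*x^2*cos(t/3)/4:
  f_t(t,x)  = 7*x^2*sin(t/3)/12
  f_x(t,x)  = -7*x*cos(t/3)/2
  f_xx(t,x) = -7*cos(t/3)/2
Assemble drift = f_t + (1/2) f_xx = 7*x^2*sin(t/3)/12 - 7*cos(t/3)/4 and diffusion = f_x = -7*x*cos(t/3)/2. Substituting x = B_t:
  d(-7*B_t^2*cos(t/3)/4) = (7*B_t^2*sin(t/3)/12 - 7*cos(t/3)/4) dt + (-7*B_t*cos(t/3)/2) dB_t.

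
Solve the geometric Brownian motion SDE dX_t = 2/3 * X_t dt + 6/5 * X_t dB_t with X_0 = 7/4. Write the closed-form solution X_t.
X_t = 7/4 * exp((-4/75) * t + (6/5) * B_t)

For GBM dX = mu X dt + sigma X dB with X_0 = x_0, apply Itô to Y = log X: dY = (mu - sigma^2/2) dt + sigma dB, so Y_t = log(x_0) + (mu - sigma^2/2) t + sigma B_t and hence X_t = x_0 * exp((mu - sigma^2/2) t + sigma B_t).
With mu = 2/3, sigma = 6/5, x_0 = 7/4, this gives:
  X_t = 7/4 * exp((-4/75) * t + (6/5) * B_t).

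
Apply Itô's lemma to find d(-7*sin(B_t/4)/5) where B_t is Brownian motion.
d(-7*sin(B_t/4)/5) = (7*sin(B_t/4)/160) dt + (-7*cos(B_t/4)/20) dB_t

Itô's formula for f(B_t) gives d f(B_t) = f'(B_t) dB_t + (1/2) f''(B_t) dt. Compute derivatives of f(x) = -7*sin(x/4)/5:
  f'(x)  = -7*cos(x/4)/20
  f''(x) = 7*sin(x/4)/80
Substitute x = B_t and multiply the f'' term by 1/2:
  drift     = (1/2) * (7*sin(x/4)/80) evaluated at B_t = 7*sin(B_t/4)/160
  diffusion = (-7*cos(x/4)/20) evaluated at B_t = -7*cos(B_t/4)/20
Therefore d(-7*sin(B_t/4)/5) = (7*sin(B_t/4)/160) dt + (-7*cos(B_t/4)/20) dB_t.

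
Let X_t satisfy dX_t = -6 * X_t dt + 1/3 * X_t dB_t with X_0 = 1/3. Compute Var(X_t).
Var(X_t) = (exp(t/9) - 1)*exp(-12*t)/9

For GBM dX = mu X dt + sigma X dB with X_0 = x_0, apply Itô to Y = log X: dY = (mu - sigma^2/2) dt + sigma dB, so Y_t = log(x_0) + (mu - sigma^2/2) t + sigma B_t and hence X_t = x_0 * exp((mu - sigma^2/2) t + sigma B_t).
With mu = -6, sigma = 1/3, x_0 = 1/3, this gives:
  X_t = 1/3 * exp((-109/18) * t + (1/3) * B_t).
Since sigma*B_t ~ Normal(0, sigma^2 t), E[exp(sigma*B_t)] = exp(sigma^2 t / 2); so E[X_t] = x_0 * exp((mu - sigma^2/2) t) * exp(sigma^2 t / 2) = x_0 * exp(mu t) = exp(-6*t)/3.
Var(X_t) = E[X_t^2] - (E[X_t])^2 = x_0^2 * exp(2 mu t) * (exp(sigma^2 t) - 1) = (exp(t/9) - 1)*exp(-12*t)/9.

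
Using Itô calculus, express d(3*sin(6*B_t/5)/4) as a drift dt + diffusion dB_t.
d(3*sin(6*B_t/5)/4) = (-27*sin(6*B_t/5)/50) dt + (9*cos(6*B_t/5)/10) dB_t

Itô's formula for f(B_t) gives d f(B_t) = f'(B_t) dB_t + (1/2) f''(B_t) dt. Compute derivatives of f(x) = 3*sin(6*x/5)/4:
  f'(x)  = 9*cos(6*x/5)/10
  f''(x) = -27*sin(6*x/5)/25
Substitute x = B_t and multiply the f'' term by 1/2:
  drift     = (1/2) * (-27*sin(6*x/5)/25) evaluated at B_t = -27*sin(6*B_t/5)/50
  diffusion = (9*cos(6*x/5)/10) evaluated at B_t = 9*cos(6*B_t/5)/10
Therefore d(3*sin(6*B_t/5)/4) = (-27*sin(6*B_t/5)/50) dt + (9*cos(6*B_t/5)/10) dB_t.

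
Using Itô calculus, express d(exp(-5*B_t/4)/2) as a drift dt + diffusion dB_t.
d(exp(-5*B_t/4)/2) = (25*exp(-5*B_t/4)/64) dt + (-5*exp(-5*B_t/4)/8) dB_t

Itô's formula for f(B_t) gives d f(B_t) = f'(B_t) dB_t + (1/2) f''(B_t) dt. Compute derivatives of f(x) = exp(-5*x/4)/2:
  f'(x)  = -5*exp(-5*x/4)/8
  f''(x) = 25*exp(-5*x/4)/32
Substitute x = B_t and multiply the f'' term by 1/2:
  drift     = (1/2) * (25*exp(-5*x/4)/32) evaluated at B_t = 25*exp(-5*B_t/4)/64
  diffusion = (-5*exp(-5*x/4)/8) evaluated at B_t = -5*exp(-5*B_t/4)/8
Therefore d(exp(-5*B_t/4)/2) = (25*exp(-5*B_t/4)/64) dt + (-5*exp(-5*B_t/4)/8) dB_t.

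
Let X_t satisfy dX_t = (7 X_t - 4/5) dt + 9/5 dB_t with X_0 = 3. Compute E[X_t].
E[X_t] = 101*exp(7*t)/35 + 4/35

Taking expectations and using E[dB_t] = 0, the mean m(t) = E[X_t] satisfies the ODE m'(t) = a m(t) + b with m(0) = x_0. With a = 7, b = -4/5, x_0 = 3, the solution is
  m(t) = x_0 * exp(a t) + (b/a) * (exp(a t) - 1)
       = 3 * exp(7 t) + ((-4/5)/7) * (exp(7 t) - 1)
       = 101*exp(7*t)/35 + 4/35.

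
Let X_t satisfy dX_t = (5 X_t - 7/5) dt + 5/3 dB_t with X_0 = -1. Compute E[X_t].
E[X_t] = 7/25 - 32*exp(5*t)/25

Taking expectations and using E[dB_t] = 0, the mean m(t) = E[X_t] satisfies the ODE m'(t) = a m(t) + b with m(0) = x_0. With a = 5, b = -7/5, x_0 = -1, the solution is
  m(t) = x_0 * exp(a t) + (b/a) * (exp(a t) - 1)
       = (-1) * exp(5 t) + ((-7/5)/5) * (exp(5 t) - 1)
       = 7/25 - 32*exp(5*t)/25.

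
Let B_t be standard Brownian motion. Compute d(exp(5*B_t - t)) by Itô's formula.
d(exp(5*B_t - t)) = (23*exp(5*B_t - t)/2) dt + (5*exp(5*B_t - t)) dB_t

Itô's formula for f(t, x): d f(t, B_t) = (f_t + (1/2) f_xx) dt + f_x dB_t. Compute partials of f(t, x) = exp(-t + 5*x):
  f_t(t,x)  = -exp(-t + 5*x)
  f_x(t,x)  = 5*exp(-t + 5*x)
  f_xx(t,x) = 25*exp(-t + 5*x)
Assemble drift = f_t + (1/2) f_xx = 23*exp(-t + 5*x)/2 and diffusion = f_x = 5*exp(-t + 5*x). Substituting x = B_t:
  d(exp(5*B_t - t)) = (23*exp(5*B_t - t)/2) dt + (5*exp(5*B_t - t)) dB_t.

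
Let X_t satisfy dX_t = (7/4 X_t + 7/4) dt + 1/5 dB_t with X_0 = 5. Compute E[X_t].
E[X_t] = 6*exp(7*t/4) - 1

Taking expectations and using E[dB_t] = 0, the mean m(t) = E[X_t] satisfies the ODE m'(t) = a m(t) + b with m(0) = x_0. With a = 7/4, b = 7/4, x_0 = 5, the solution is
  m(t) = x_0 * exp(a t) + (b/a) * (exp(a t) - 1)
       = 5 * exp((7/4) t) + ((7/4)/(7/4)) * (exp((7/4) t) - 1)
       = 6*exp(7*t/4) - 1.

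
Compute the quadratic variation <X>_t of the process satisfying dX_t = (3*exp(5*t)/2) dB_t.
<X>_t = 9*exp(10*t)/40 - 9/40

For an Itô process dX_t = a(t) dt + b(t) dB_t, the quadratic variation is <X>_t = int_0^t b(s)^2 ds (the drift term does not contribute). Here b(s) = 3*exp(5*s)/2, so
  b(s)^2 = 9*exp(10*s)/4.
Integrating from 0 to t:
  <X>_t = int_0^t (9*exp(10*s)/4) ds = 9*exp(10*t)/40 - 9/40.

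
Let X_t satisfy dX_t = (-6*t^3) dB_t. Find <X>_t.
<X>_t = 36*t^7/7

For an Itô process dX_t = a(t) dt + b(t) dB_t, the quadratic variation is <X>_t = int_0^t b(s)^2 ds (the drift term does not contribute). Here b(s) = -6*s^3, so
  b(s)^2 = 36*s^6.
Integrating from 0 to t:
  <X>_t = int_0^t (36*s^6) ds = 36*t^7/7.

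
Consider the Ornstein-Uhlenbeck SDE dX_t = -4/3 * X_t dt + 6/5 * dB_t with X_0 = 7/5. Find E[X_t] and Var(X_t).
E[X_t] = 7*exp(-4*t/3)/5; Var(X_t) = 27/50 - 27*exp(-8*t/3)/50

The OU SDE dX = -theta X dt + sigma dB admits the integrating factor exp(theta t): d(exp(theta t) X_t) = sigma exp(theta t) dB_t. Integrating from 0 to t:
  X_t = x_0 * exp(-theta t) + sigma * int_0^t exp(-theta (t-s)) dB_s.
The Itô integral has mean 0 and (by the Itô isometry) variance sigma^2 * int_0^t exp(-2 theta (t - s)) ds = sigma^2 * (1 - exp(-2 theta t)) / (2 theta).
With theta = 4/3, sigma = 6/5, x_0 = 7/5:
  E[X_t] = 7/5 * exp(-4/3 t) = 7*exp(-4*t/3)/5
  Var(X_t) = (6/5)^2 * (1 - exp(-2*4/3 t)) / (2 * 4/3) = 27/50 - 27*exp(-8*t/3)/50.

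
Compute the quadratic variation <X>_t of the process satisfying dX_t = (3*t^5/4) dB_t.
<X>_t = 9*t^11/176

For an Itô process dX_t = a(t) dt + b(t) dB_t, the quadratic variation is <X>_t = int_0^t b(s)^2 ds (the drift term does not contribute). Here b(s) = 3*s^5/4, so
  b(s)^2 = 9*s^10/16.
Integrating from 0 to t:
  <X>_t = int_0^t (9*s^10/16) ds = 9*t^11/176.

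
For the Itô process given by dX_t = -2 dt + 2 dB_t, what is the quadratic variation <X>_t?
<X>_t = 4*t

For an Itô process dX_t = a(t) dt + b(t) dB_t, the quadratic variation is <X>_t = int_0^t b(s)^2 ds (the drift term does not contribute). Here b(s) = 2, so
  b(s)^2 = 4.
Integrating from 0 to t:
  <X>_t = int_0^t (4) ds = 4*t.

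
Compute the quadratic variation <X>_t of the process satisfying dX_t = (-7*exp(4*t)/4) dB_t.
<X>_t = 49*exp(8*t)/128 - 49/128

For an Itô process dX_t = a(t) dt + b(t) dB_t, the quadratic variation is <X>_t = int_0^t b(s)^2 ds (the drift term does not contribute). Here b(s) = -7*exp(4*s)/4, so
  b(s)^2 = 49*exp(8*s)/16.
Integrating from 0 to t:
  <X>_t = int_0^t (49*exp(8*s)/16) ds = 49*exp(8*t)/128 - 49/128.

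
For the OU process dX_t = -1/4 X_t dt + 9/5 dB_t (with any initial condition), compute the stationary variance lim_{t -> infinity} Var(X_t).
lim Var(X_t) = 162/25

The OU SDE dX = -theta X dt + sigma dB admits the integrating factor exp(theta t): d(exp(theta t) X_t) = sigma exp(theta t) dB_t. Integrating from 0 to t gives X_t = x_0 * exp(-theta t) + sigma * int_0^t exp(-theta (t-s)) dB_s for any initial x_0. The Itô integral has variance (by the Itô isometry) sigma^2 * int_0^t exp(-2 theta (t - s)) ds = sigma^2 * (1 - exp(-2 theta t)) / (2 theta), independent of x_0.
With theta = 1/4, sigma = 9/5:
  Var(X_t) = (9/5)^2 * (1 - exp(-2*1/4 t)) / (2 * 1/4) = 162/25 - 162*exp(-t/2)/25.
As t -> infinity, exp(-2*1/4 t) -> 0, so the stationary variance is sigma^2 / (2 theta) = 162/25.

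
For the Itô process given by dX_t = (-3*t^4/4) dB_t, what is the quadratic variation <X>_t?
<X>_t = t^9/16

For an Itô process dX_t = a(t) dt + b(t) dB_t, the quadratic variation is <X>_t = int_0^t b(s)^2 ds (the drift term does not contribute). Here b(s) = -3*s^4/4, so
  b(s)^2 = 9*s^8/16.
Integrating from 0 to t:
  <X>_t = int_0^t (9*s^8/16) ds = t^9/16.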